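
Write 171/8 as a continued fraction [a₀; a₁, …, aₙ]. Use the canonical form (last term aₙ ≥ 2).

171 = 21·8 + 3
8 = 2·3 + 2
3 = 1·2 + 1
2 = 2·1 + 0  (stop)
So 171/8 = [21; 2, 1, 2].

[21; 2, 1, 2]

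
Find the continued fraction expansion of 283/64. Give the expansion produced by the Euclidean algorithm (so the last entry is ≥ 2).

[4; 2, 2, 1, 2, 3]

283 = 4·64 + 27
64 = 2·27 + 10
27 = 2·10 + 7
10 = 1·7 + 3
7 = 2·3 + 1
3 = 3·1 + 0  (stop)
So 283/64 = [4; 2, 2, 1, 2, 3].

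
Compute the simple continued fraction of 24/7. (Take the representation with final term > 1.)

24 = 3×7 + 3
7 = 2×3 + 1
3 = 3×1 + 0  (stop)
So 24/7 = [3; 2, 3].

[3; 2, 3]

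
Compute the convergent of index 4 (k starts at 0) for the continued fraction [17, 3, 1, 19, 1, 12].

1432/83

Using pₖ = aₖpₖ₋₁ + pₖ₋₂, qₖ = aₖqₖ₋₁ + qₖ₋₂ (with p₋₁=1, p₋₂=0, q₋₁=0, q₋₂=1):
  k=0: a=17, p=17, q=1
  k=1: a=3, p=52, q=3
  k=2: a=1, p=69, q=4
  k=3: a=19, p=1363, q=79
  k=4: a=1, p=1432, q=83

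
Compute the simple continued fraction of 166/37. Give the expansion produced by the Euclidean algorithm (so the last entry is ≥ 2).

[4; 2, 18]

166 = 4·37 + 18
37 = 2·18 + 1
18 = 18·1 + 0  (stop)
So 166/37 = [4; 2, 18].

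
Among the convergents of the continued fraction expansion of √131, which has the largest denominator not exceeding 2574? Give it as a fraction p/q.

10610/927

√131 = [11; 2, 4, 11, 4, 2, 22, …] (period length 6).
Convergents:
  p_0/q_0 = 11/1
  p_1/q_1 = 23/2
  p_2/q_2 = 103/9
  p_3/q_3 = 1156/101
  p_4/q_4 = 4727/413
  p_5/q_5 = 10610/927
  p_6/q_6 = 238147/20807
q_5 = 927 ≤ 2574 < 20807 = q_6, so the answer is 10610/927.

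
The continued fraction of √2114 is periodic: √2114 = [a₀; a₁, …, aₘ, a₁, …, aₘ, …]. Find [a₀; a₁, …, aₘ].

a₀ = ⌊√2114⌋ = 45.
With m₀=0, d₀=1 and mₖ₊₁ = dₖaₖ − mₖ, dₖ₊₁ = (n − mₖ₊₁²)/dₖ, aₖ₊₁ = ⌊(a₀+mₖ₊₁)/dₖ₊₁⌋:
  k=1: m=45, d=89, a=1
  k=2: m=44, d=2, a=44
  k=3: m=44, d=89, a=1
  k=4: m=45, d=1, a=90
d=1 and a=2a₀=90 at k=4, so the next step gives (m, d) = (45, 89) again — its k=1 value — and the period has length 4.

[45; 1, 44, 1, 90]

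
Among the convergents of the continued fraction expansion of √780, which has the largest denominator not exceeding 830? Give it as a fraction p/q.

21868/783

√780 = [27; 1, 12, 1, 54, …] (period length 4).
Convergents:
  p_0/q_0 = 27/1
  p_1/q_1 = 28/1
  p_2/q_2 = 363/13
  p_3/q_3 = 391/14
  p_4/q_4 = 21477/769
  p_5/q_5 = 21868/783
  p_6/q_6 = 283893/10165
q_5 = 783 ≤ 830 < 10165 = q_6, so the answer is 21868/783.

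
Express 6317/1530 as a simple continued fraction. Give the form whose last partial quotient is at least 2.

6317 = 4·1530 + 197
1530 = 7·197 + 151
197 = 1·151 + 46
151 = 3·46 + 13
46 = 3·13 + 7
13 = 1·7 + 6
7 = 1·6 + 1
6 = 6·1 + 0  (stop)
So 6317/1530 = [4; 7, 1, 3, 3, 1, 1, 6].

[4; 7, 1, 3, 3, 1, 1, 6]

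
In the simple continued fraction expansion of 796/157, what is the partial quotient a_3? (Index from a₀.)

1

796 = 5·157 + 11   →  a_0 = 5
157 = 14·11 + 3   →  a_1 = 14
11 = 3·3 + 2   →  a_2 = 3
3 = 1·2 + 1   →  a_3 = 1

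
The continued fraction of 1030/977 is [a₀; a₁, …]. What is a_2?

2

1030 = 1·977 + 53   →  a_0 = 1
977 = 18·53 + 23   →  a_1 = 18
53 = 2·23 + 7   →  a_2 = 2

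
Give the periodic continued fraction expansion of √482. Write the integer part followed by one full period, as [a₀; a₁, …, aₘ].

a₀ = ⌊√482⌋ = 21.
With m₀=0, d₀=1 and mₖ₊₁ = dₖaₖ − mₖ, dₖ₊₁ = (n − mₖ₊₁²)/dₖ, aₖ₊₁ = ⌊(a₀+mₖ₊₁)/dₖ₊₁⌋:
  k=1: m=21, d=41, a=1
  k=2: m=20, d=2, a=20
  k=3: m=20, d=41, a=1
  k=4: m=21, d=1, a=42
d=1 and a=2a₀=42 at k=4, so the next step gives (m, d) = (21, 41) again — its k=1 value — and the period has length 4.

[21; 1, 20, 1, 42]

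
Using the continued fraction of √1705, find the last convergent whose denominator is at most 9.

√1705 = [41; 3, 2, 3, 82, …] (period length 4).
Convergents:
  p_0/q_0 = 41/1
  p_1/q_1 = 124/3
  p_2/q_2 = 289/7
  p_3/q_3 = 991/24
q_2 = 7 ≤ 9 < 24 = q_3, so the answer is 289/7.

289/7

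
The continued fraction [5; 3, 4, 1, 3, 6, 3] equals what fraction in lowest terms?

6411/1207

Fold from the inside: start with 3/1.
  6 + 1/3 = 19/3
  3 + 3/19 = 60/19
  1 + 19/60 = 79/60
  4 + 60/79 = 376/79
  3 + 79/376 = 1207/376
  5 + 376/1207 = 6411/1207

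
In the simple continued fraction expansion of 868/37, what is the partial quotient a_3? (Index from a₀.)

1

868 = 23·37 + 17   →  a_0 = 23
37 = 2·17 + 3   →  a_1 = 2
17 = 5·3 + 2   →  a_2 = 5
3 = 1·2 + 1   →  a_3 = 1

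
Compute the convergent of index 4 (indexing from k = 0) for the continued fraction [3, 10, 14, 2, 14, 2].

Using pₖ = aₖpₖ₋₁ + pₖ₋₂, qₖ = aₖqₖ₋₁ + qₖ₋₂ (with p₋₁=1, p₋₂=0, q₋₁=0, q₋₂=1):
  k=0: a=3, p=3, q=1
  k=1: a=10, p=31, q=10
  k=2: a=14, p=437, q=141
  k=3: a=2, p=905, q=292
  k=4: a=14, p=13107, q=4229

13107/4229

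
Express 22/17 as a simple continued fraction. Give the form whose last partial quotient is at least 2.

22 = 1·17 + 5
17 = 3·5 + 2
5 = 2·2 + 1
2 = 2·1 + 0  (stop)
So 22/17 = [1; 3, 2, 2].

[1; 3, 2, 2]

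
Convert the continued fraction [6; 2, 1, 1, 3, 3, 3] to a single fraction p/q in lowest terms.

1246/195

Using pₖ = aₖpₖ₋₁ + pₖ₋₂ and qₖ = aₖqₖ₋₁ + qₖ₋₂:
  k=0: a=6, p=6, q=1
  k=1: a=2, p=13, q=2
  k=2: a=1, p=19, q=3
  k=3: a=1, p=32, q=5
  k=4: a=3, p=115, q=18
  k=5: a=3, p=377, q=59
  k=6: a=3, p=1246, q=195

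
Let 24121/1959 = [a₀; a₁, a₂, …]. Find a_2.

24121 = 12·1959 + 613   →  a_0 = 12
1959 = 3·613 + 120   →  a_1 = 3
613 = 5·120 + 13   →  a_2 = 5

5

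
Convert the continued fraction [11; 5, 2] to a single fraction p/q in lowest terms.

Fold from the inside: start with 2/1.
  5 + 1/2 = 11/2
  11 + 2/11 = 123/11

123/11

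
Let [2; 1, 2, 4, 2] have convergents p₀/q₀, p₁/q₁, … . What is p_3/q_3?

35/13

Using pₖ = aₖpₖ₋₁ + pₖ₋₂, qₖ = aₖqₖ₋₁ + qₖ₋₂ (with p₋₁=1, p₋₂=0, q₋₁=0, q₋₂=1):
  k=0: a=2, p=2, q=1
  k=1: a=1, p=3, q=1
  k=2: a=2, p=8, q=3
  k=3: a=4, p=35, q=13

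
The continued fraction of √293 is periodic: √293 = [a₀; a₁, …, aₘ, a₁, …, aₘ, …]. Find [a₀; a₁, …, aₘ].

a₀ = ⌊√293⌋ = 17.
With m₀=0, d₀=1 and mₖ₊₁ = dₖaₖ − mₖ, dₖ₊₁ = (n − mₖ₊₁²)/dₖ, aₖ₊₁ = ⌊(a₀+mₖ₊₁)/dₖ₊₁⌋:
  k=1: m=17, d=4, a=8
  k=2: m=15, d=17, a=1
  k=3: m=2, d=17, a=1
  k=4: m=15, d=4, a=8
  k=5: m=17, d=1, a=34
d=1 and a=2a₀=34 at k=5, so the next step gives (m, d) = (17, 4) again — its k=1 value — and the period has length 5.

[17; 8, 1, 1, 8, 34]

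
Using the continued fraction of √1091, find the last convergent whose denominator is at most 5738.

√1091 = [33; 33, 66, …] (period length 2).
Convergents:
  p_0/q_0 = 33/1
  p_1/q_1 = 1090/33
  p_2/q_2 = 71973/2179
  p_3/q_3 = 2376199/71940
q_2 = 2179 ≤ 5738 < 71940 = q_3, so the answer is 71973/2179.

71973/2179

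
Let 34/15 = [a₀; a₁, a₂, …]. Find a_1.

34 = 2·15 + 4   →  a_0 = 2
15 = 3·4 + 3   →  a_1 = 3

3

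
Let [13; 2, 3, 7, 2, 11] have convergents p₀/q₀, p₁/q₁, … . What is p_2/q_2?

Using pₖ = aₖpₖ₋₁ + pₖ₋₂, qₖ = aₖqₖ₋₁ + qₖ₋₂ (with p₋₁=1, p₋₂=0, q₋₁=0, q₋₂=1):
  k=0: a=13, p=13, q=1
  k=1: a=2, p=27, q=2
  k=2: a=3, p=94, q=7

94/7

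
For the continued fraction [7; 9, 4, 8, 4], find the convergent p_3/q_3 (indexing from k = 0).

Using pₖ = aₖpₖ₋₁ + pₖ₋₂, qₖ = aₖqₖ₋₁ + qₖ₋₂ (with p₋₁=1, p₋₂=0, q₋₁=0, q₋₂=1):
  k=0: a=7, p=7, q=1
  k=1: a=9, p=64, q=9
  k=2: a=4, p=263, q=37
  k=3: a=8, p=2168, q=305

2168/305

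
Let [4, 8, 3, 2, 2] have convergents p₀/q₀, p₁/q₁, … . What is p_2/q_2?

103/25

Using pₖ = aₖpₖ₋₁ + pₖ₋₂, qₖ = aₖqₖ₋₁ + qₖ₋₂ (with p₋₁=1, p₋₂=0, q₋₁=0, q₋₂=1):
  k=0: a=4, p=4, q=1
  k=1: a=8, p=33, q=8
  k=2: a=3, p=103, q=25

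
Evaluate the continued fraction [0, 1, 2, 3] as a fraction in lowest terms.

Fold from the inside: start with 3/1.
  2 + 1/3 = 7/3
  1 + 3/7 = 10/7
  0 + 7/10 = 7/10

7/10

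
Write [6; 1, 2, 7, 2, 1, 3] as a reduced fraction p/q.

1697/254

Fold from the inside: start with 3/1.
  1 + 1/3 = 4/3
  2 + 3/4 = 11/4
  7 + 4/11 = 81/11
  2 + 11/81 = 173/81
  1 + 81/173 = 254/173
  6 + 173/254 = 1697/254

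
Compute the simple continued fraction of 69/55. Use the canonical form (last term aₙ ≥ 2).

[1; 3, 1, 13]

69 = 1×55 + 14
55 = 3×14 + 13
14 = 1×13 + 1
13 = 13×1 + 0  (stop)
So 69/55 = [1; 3, 1, 13].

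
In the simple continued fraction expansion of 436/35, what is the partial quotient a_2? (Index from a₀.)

436 = 12·35 + 16   →  a_0 = 12
35 = 2·16 + 3   →  a_1 = 2
16 = 5·3 + 1   →  a_2 = 5

5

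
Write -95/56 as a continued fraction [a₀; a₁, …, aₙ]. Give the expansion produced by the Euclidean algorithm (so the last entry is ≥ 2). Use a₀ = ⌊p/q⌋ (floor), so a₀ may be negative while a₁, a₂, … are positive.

[-2; 3, 3, 2, 2]

-95 = -2×56 + 17
56 = 3×17 + 5
17 = 3×5 + 2
5 = 2×2 + 1
2 = 2×1 + 0  (stop)
So -95/56 = [-2; 3, 3, 2, 2].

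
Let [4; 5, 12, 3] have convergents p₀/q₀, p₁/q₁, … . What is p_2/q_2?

256/61

Using pₖ = aₖpₖ₋₁ + pₖ₋₂, qₖ = aₖqₖ₋₁ + qₖ₋₂ (with p₋₁=1, p₋₂=0, q₋₁=0, q₋₂=1):
  k=0: a=4, p=4, q=1
  k=1: a=5, p=21, q=5
  k=2: a=12, p=256, q=61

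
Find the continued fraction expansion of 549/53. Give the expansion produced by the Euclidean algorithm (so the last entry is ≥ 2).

[10; 2, 1, 3, 1, 3]

549 = 10*53 + 19
53 = 2*19 + 15
19 = 1*15 + 4
15 = 3*4 + 3
4 = 1*3 + 1
3 = 3*1 + 0  (stop)
So 549/53 = [10; 2, 1, 3, 1, 3].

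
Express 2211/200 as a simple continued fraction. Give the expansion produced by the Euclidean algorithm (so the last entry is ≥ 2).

2211 = 11*200 + 11
200 = 18*11 + 2
11 = 5*2 + 1
2 = 2*1 + 0  (stop)
So 2211/200 = [11; 18, 5, 2].

[11; 18, 5, 2]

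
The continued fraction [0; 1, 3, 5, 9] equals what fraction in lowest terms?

Using pₖ = aₖpₖ₋₁ + pₖ₋₂ and qₖ = aₖqₖ₋₁ + qₖ₋₂:
  k=0: a=0, p=0, q=1
  k=1: a=1, p=1, q=1
  k=2: a=3, p=3, q=4
  k=3: a=5, p=16, q=21
  k=4: a=9, p=147, q=193

147/193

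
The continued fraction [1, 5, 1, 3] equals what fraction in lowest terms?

27/23

Fold from the inside: start with 3/1.
  1 + 1/3 = 4/3
  5 + 3/4 = 23/4
  1 + 4/23 = 27/23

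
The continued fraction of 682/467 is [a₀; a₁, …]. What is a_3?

682 = 1·467 + 215   →  a_0 = 1
467 = 2·215 + 37   →  a_1 = 2
215 = 5·37 + 30   →  a_2 = 5
37 = 1·30 + 7   →  a_3 = 1

1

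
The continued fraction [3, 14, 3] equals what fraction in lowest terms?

132/43

Using pₖ = aₖpₖ₋₁ + pₖ₋₂ and qₖ = aₖqₖ₋₁ + qₖ₋₂:
  k=0: a=3, p=3, q=1
  k=1: a=14, p=43, q=14
  k=2: a=3, p=132, q=43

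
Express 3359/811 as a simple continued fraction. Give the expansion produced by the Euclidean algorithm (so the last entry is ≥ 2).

[4; 7, 19, 6]

3359 = 4×811 + 115
811 = 7×115 + 6
115 = 19×6 + 1
6 = 6×1 + 0  (stop)
So 3359/811 = [4; 7, 19, 6].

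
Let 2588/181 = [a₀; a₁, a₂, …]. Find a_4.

2588 = 14·181 + 54   →  a_0 = 14
181 = 3·54 + 19   →  a_1 = 3
54 = 2·19 + 16   →  a_2 = 2
19 = 1·16 + 3   →  a_3 = 1
16 = 5·3 + 1   →  a_4 = 5

5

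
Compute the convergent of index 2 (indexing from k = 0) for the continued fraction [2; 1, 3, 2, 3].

Using pₖ = aₖpₖ₋₁ + pₖ₋₂, qₖ = aₖqₖ₋₁ + qₖ₋₂ (with p₋₁=1, p₋₂=0, q₋₁=0, q₋₂=1):
  k=0: a=2, p=2, q=1
  k=1: a=1, p=3, q=1
  k=2: a=3, p=11, q=4

11/4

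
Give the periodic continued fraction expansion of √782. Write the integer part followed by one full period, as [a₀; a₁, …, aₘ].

[27; 1, 26, 1, 54]

a₀ = ⌊√782⌋ = 27.
With m₀=0, d₀=1 and mₖ₊₁ = dₖaₖ − mₖ, dₖ₊₁ = (n − mₖ₊₁²)/dₖ, aₖ₊₁ = ⌊(a₀+mₖ₊₁)/dₖ₊₁⌋:
  k=1: m=27, d=53, a=1
  k=2: m=26, d=2, a=26
  k=3: m=26, d=53, a=1
  k=4: m=27, d=1, a=54
d=1 and a=2a₀=54 at k=4, so the next step gives (m, d) = (27, 53) again — its k=1 value — and the period has length 4.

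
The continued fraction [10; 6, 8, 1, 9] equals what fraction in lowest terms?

Fold from the inside: start with 9/1.
  1 + 1/9 = 10/9
  8 + 9/10 = 89/10
  6 + 10/89 = 544/89
  10 + 89/544 = 5529/544

5529/544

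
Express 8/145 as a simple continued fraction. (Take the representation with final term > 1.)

8 = 0·145 + 8
145 = 18·8 + 1
8 = 8·1 + 0  (stop)
So 8/145 = [0; 18, 8].

[0; 18, 8]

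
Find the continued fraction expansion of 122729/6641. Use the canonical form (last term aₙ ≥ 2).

[18; 2, 12, 3, 8, 3, 3]

122729 = 18×6641 + 3191
6641 = 2×3191 + 259
3191 = 12×259 + 83
259 = 3×83 + 10
83 = 8×10 + 3
10 = 3×3 + 1
3 = 3×1 + 0  (stop)
So 122729/6641 = [18; 2, 12, 3, 8, 3, 3].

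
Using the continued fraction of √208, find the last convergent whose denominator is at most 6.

72/5

√208 = [14; 2, 2, 1, 2, 2, 28, …] (period length 6).
Convergents:
  p_0/q_0 = 14/1
  p_1/q_1 = 29/2
  p_2/q_2 = 72/5
  p_3/q_3 = 101/7
q_2 = 5 ≤ 6 < 7 = q_3, so the answer is 72/5.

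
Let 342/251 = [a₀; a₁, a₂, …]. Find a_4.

7

342 = 1·251 + 91   →  a_0 = 1
251 = 2·91 + 69   →  a_1 = 2
91 = 1·69 + 22   →  a_2 = 1
69 = 3·22 + 3   →  a_3 = 3
22 = 7·3 + 1   →  a_4 = 7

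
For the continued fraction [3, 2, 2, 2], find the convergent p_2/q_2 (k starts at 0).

Using pₖ = aₖpₖ₋₁ + pₖ₋₂, qₖ = aₖqₖ₋₁ + qₖ₋₂ (with p₋₁=1, p₋₂=0, q₋₁=0, q₋₂=1):
  k=0: a=3, p=3, q=1
  k=1: a=2, p=7, q=2
  k=2: a=2, p=17, q=5

17/5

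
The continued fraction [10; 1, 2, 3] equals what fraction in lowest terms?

Using pₖ = aₖpₖ₋₁ + pₖ₋₂ and qₖ = aₖqₖ₋₁ + qₖ₋₂:
  k=0: a=10, p=10, q=1
  k=1: a=1, p=11, q=1
  k=2: a=2, p=32, q=3
  k=3: a=3, p=107, q=10

107/10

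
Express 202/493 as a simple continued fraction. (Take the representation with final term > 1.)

[0; 2, 2, 3, 1, 2, 2, 3]

202 = 0·493 + 202
493 = 2·202 + 89
202 = 2·89 + 24
89 = 3·24 + 17
24 = 1·17 + 7
17 = 2·7 + 3
7 = 2·3 + 1
3 = 3·1 + 0  (stop)
So 202/493 = [0; 2, 2, 3, 1, 2, 2, 3].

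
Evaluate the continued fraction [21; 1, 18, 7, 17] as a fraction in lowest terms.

50414/2297

Using pₖ = aₖpₖ₋₁ + pₖ₋₂ and qₖ = aₖqₖ₋₁ + qₖ₋₂:
  k=0: a=21, p=21, q=1
  k=1: a=1, p=22, q=1
  k=2: a=18, p=417, q=19
  k=3: a=7, p=2941, q=134
  k=4: a=17, p=50414, q=2297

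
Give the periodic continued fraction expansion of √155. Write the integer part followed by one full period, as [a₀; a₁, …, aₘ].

a₀ = ⌊√155⌋ = 12.
With m₀=0, d₀=1 and mₖ₊₁ = dₖaₖ − mₖ, dₖ₊₁ = (n − mₖ₊₁²)/dₖ, aₖ₊₁ = ⌊(a₀+mₖ₊₁)/dₖ₊₁⌋:
  k=1: m=12, d=11, a=2
  k=2: m=10, d=5, a=4
  k=3: m=10, d=11, a=2
  k=4: m=12, d=1, a=24
d=1 and a=2a₀=24 at k=4, so the next step gives (m, d) = (12, 11) again — its k=1 value — and the period has length 4.

[12; 2, 4, 2, 24]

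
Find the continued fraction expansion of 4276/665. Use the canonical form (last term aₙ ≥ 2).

[6; 2, 3, 13, 3, 2]

4276 = 6·665 + 286
665 = 2·286 + 93
286 = 3·93 + 7
93 = 13·7 + 2
7 = 3·2 + 1
2 = 2·1 + 0  (stop)
So 4276/665 = [6; 2, 3, 13, 3, 2].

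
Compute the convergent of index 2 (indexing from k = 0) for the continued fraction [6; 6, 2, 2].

80/13

Using pₖ = aₖpₖ₋₁ + pₖ₋₂, qₖ = aₖqₖ₋₁ + qₖ₋₂ (with p₋₁=1, p₋₂=0, q₋₁=0, q₋₂=1):
  k=0: a=6, p=6, q=1
  k=1: a=6, p=37, q=6
  k=2: a=2, p=80, q=13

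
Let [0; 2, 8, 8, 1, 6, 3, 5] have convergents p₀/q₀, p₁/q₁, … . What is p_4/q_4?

73/155

Using pₖ = aₖpₖ₋₁ + pₖ₋₂, qₖ = aₖqₖ₋₁ + qₖ₋₂ (with p₋₁=1, p₋₂=0, q₋₁=0, q₋₂=1):
  k=0: a=0, p=0, q=1
  k=1: a=2, p=1, q=2
  k=2: a=8, p=8, q=17
  k=3: a=8, p=65, q=138
  k=4: a=1, p=73, q=155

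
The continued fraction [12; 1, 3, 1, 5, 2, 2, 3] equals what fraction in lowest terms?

6755/528

Using pₖ = aₖpₖ₋₁ + pₖ₋₂ and qₖ = aₖqₖ₋₁ + qₖ₋₂:
  k=0: a=12, p=12, q=1
  k=1: a=1, p=13, q=1
  k=2: a=3, p=51, q=4
  k=3: a=1, p=64, q=5
  k=4: a=5, p=371, q=29
  k=5: a=2, p=806, q=63
  k=6: a=2, p=1983, q=155
  k=7: a=3, p=6755, q=528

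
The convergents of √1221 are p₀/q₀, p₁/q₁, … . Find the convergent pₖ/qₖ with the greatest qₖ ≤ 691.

21385/612

√1221 = [34; 1, 16, 2, 16, 1, 68, …] (period length 6).
Convergents:
  p_0/q_0 = 34/1
  p_1/q_1 = 35/1
  p_2/q_2 = 594/17
  p_3/q_3 = 1223/35
  p_4/q_4 = 20162/577
  p_5/q_5 = 21385/612
  p_6/q_6 = 1474342/42193
q_5 = 612 ≤ 691 < 42193 = q_6, so the answer is 21385/612.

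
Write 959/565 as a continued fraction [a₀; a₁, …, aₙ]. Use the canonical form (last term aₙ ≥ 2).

[1; 1, 2, 3, 3, 2, 7]

959 = 1×565 + 394
565 = 1×394 + 171
394 = 2×171 + 52
171 = 3×52 + 15
52 = 3×15 + 7
15 = 2×7 + 1
7 = 7×1 + 0  (stop)
So 959/565 = [1; 1, 2, 3, 3, 2, 7].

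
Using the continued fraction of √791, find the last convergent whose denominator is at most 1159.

√791 = [28; 8, 56, …] (period length 2).
Convergents:
  p_0/q_0 = 28/1
  p_1/q_1 = 225/8
  p_2/q_2 = 12628/449
  p_3/q_3 = 101249/3600
q_2 = 449 ≤ 1159 < 3600 = q_3, so the answer is 12628/449.

12628/449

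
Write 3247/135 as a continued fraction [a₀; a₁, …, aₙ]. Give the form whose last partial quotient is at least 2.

[24; 19, 3, 2]

3247 = 24*135 + 7
135 = 19*7 + 2
7 = 3*2 + 1
2 = 2*1 + 0  (stop)
So 3247/135 = [24; 19, 3, 2].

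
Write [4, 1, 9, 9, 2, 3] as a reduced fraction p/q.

3269/667

Fold from the inside: start with 3/1.
  2 + 1/3 = 7/3
  9 + 3/7 = 66/7
  9 + 7/66 = 601/66
  1 + 66/601 = 667/601
  4 + 601/667 = 3269/667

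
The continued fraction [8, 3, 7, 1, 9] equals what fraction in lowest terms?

Using pₖ = aₖpₖ₋₁ + pₖ₋₂ and qₖ = aₖqₖ₋₁ + qₖ₋₂:
  k=0: a=8, p=8, q=1
  k=1: a=3, p=25, q=3
  k=2: a=7, p=183, q=22
  k=3: a=1, p=208, q=25
  k=4: a=9, p=2055, q=247

2055/247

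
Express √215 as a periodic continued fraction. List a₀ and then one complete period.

[14; 1, 1, 1, 28]

a₀ = ⌊√215⌋ = 14.
With m₀=0, d₀=1 and mₖ₊₁ = dₖaₖ − mₖ, dₖ₊₁ = (n − mₖ₊₁²)/dₖ, aₖ₊₁ = ⌊(a₀+mₖ₊₁)/dₖ₊₁⌋:
  k=1: m=14, d=19, a=1
  k=2: m=5, d=10, a=1
  k=3: m=5, d=19, a=1
  k=4: m=14, d=1, a=28
d=1 and a=2a₀=28 at k=4, so the next step gives (m, d) = (14, 19) again — its k=1 value — and the period has length 4.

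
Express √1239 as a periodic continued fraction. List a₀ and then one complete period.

[35; 5, 70]

a₀ = ⌊√1239⌋ = 35.
With m₀=0, d₀=1 and mₖ₊₁ = dₖaₖ − mₖ, dₖ₊₁ = (n − mₖ₊₁²)/dₖ, aₖ₊₁ = ⌊(a₀+mₖ₊₁)/dₖ₊₁⌋:
  k=1: m=35, d=14, a=5
  k=2: m=35, d=1, a=70
d=1 and a=2a₀=70 at k=2, so the next step gives (m, d) = (35, 14) again — its k=1 value — and the period has length 2.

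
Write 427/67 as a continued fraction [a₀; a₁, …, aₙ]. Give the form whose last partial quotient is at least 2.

427 = 6*67 + 25
67 = 2*25 + 17
25 = 1*17 + 8
17 = 2*8 + 1
8 = 8*1 + 0  (stop)
So 427/67 = [6; 2, 1, 2, 8].

[6; 2, 1, 2, 8]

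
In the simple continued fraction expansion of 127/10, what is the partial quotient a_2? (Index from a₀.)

2

127 = 12·10 + 7   →  a_0 = 12
10 = 1·7 + 3   →  a_1 = 1
7 = 2·3 + 1   →  a_2 = 2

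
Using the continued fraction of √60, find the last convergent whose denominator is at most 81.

√60 = [7; 1, 2, 1, 14, …] (period length 4).
Convergents:
  p_0/q_0 = 7/1
  p_1/q_1 = 8/1
  p_2/q_2 = 23/3
  p_3/q_3 = 31/4
  p_4/q_4 = 457/59
  p_5/q_5 = 488/63
  p_6/q_6 = 1433/185
q_5 = 63 ≤ 81 < 185 = q_6, so the answer is 488/63.

488/63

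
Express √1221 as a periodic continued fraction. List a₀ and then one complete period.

a₀ = ⌊√1221⌋ = 34.

[34; 1, 16, 2, 16, 1, 68]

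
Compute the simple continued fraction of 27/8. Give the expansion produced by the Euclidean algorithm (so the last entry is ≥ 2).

[3; 2, 1, 2]

27 = 3×8 + 3
8 = 2×3 + 2
3 = 1×2 + 1
2 = 2×1 + 0  (stop)
So 27/8 = [3; 2, 1, 2].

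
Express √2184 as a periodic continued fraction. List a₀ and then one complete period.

[46; 1, 2, 1, 2, 1, 92]

a₀ = ⌊√2184⌋ = 46.
With m₀=0, d₀=1 and mₖ₊₁ = dₖaₖ − mₖ, dₖ₊₁ = (n − mₖ₊₁²)/dₖ, aₖ₊₁ = ⌊(a₀+mₖ₊₁)/dₖ₊₁⌋:
  k=1: m=46, d=68, a=1
  k=2: m=22, d=25, a=2
  k=3: m=28, d=56, a=1
  k=4: m=28, d=25, a=2
  k=5: m=22, d=68, a=1
  k=6: m=46, d=1, a=92
d=1 and a=2a₀=92 at k=6, so the next step gives (m, d) = (46, 68) again — its k=1 value — and the period has length 6.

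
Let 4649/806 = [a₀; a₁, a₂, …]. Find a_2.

4649 = 5·806 + 619   →  a_0 = 5
806 = 1·619 + 187   →  a_1 = 1
619 = 3·187 + 58   →  a_2 = 3

3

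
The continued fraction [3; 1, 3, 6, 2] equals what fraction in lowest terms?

Fold from the inside: start with 2/1.
  6 + 1/2 = 13/2
  3 + 2/13 = 41/13
  1 + 13/41 = 54/41
  3 + 41/54 = 203/54

203/54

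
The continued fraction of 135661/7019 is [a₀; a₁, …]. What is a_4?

135661 = 19·7019 + 2300   →  a_0 = 19
7019 = 3·2300 + 119   →  a_1 = 3
2300 = 19·119 + 39   →  a_2 = 19
119 = 3·39 + 2   →  a_3 = 3
39 = 19·2 + 1   →  a_4 = 19

19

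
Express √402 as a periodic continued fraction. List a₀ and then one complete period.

a₀ = ⌊√402⌋ = 20.
With m₀=0, d₀=1 and mₖ₊₁ = dₖaₖ − mₖ, dₖ₊₁ = (n − mₖ₊₁²)/dₖ, aₖ₊₁ = ⌊(a₀+mₖ₊₁)/dₖ₊₁⌋:
  k=1: m=20, d=2, a=20
  k=2: m=20, d=1, a=40
d=1 and a=2a₀=40 at k=2, so the next step gives (m, d) = (20, 2) again — its k=1 value — and the period has length 2.

[20; 20, 40]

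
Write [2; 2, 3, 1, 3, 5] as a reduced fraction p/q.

Fold from the inside: start with 5/1.
  3 + 1/5 = 16/5
  1 + 5/16 = 21/16
  3 + 16/21 = 79/21
  2 + 21/79 = 179/79
  2 + 79/179 = 437/179

437/179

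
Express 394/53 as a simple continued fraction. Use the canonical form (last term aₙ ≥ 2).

[7; 2, 3, 3, 2]

394 = 7·53 + 23
53 = 2·23 + 7
23 = 3·7 + 2
7 = 3·2 + 1
2 = 2·1 + 0  (stop)
So 394/53 = [7; 2, 3, 3, 2].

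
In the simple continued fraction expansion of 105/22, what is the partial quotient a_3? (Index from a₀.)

2

105 = 4·22 + 17   →  a_0 = 4
22 = 1·17 + 5   →  a_1 = 1
17 = 3·5 + 2   →  a_2 = 3
5 = 2·2 + 1   →  a_3 = 2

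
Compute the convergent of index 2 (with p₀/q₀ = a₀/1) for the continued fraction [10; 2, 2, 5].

Using pₖ = aₖpₖ₋₁ + pₖ₋₂, qₖ = aₖqₖ₋₁ + qₖ₋₂ (with p₋₁=1, p₋₂=0, q₋₁=0, q₋₂=1):
  k=0: a=10, p=10, q=1
  k=1: a=2, p=21, q=2
  k=2: a=2, p=52, q=5

52/5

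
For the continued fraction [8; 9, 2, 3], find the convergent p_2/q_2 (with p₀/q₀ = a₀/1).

Using pₖ = aₖpₖ₋₁ + pₖ₋₂, qₖ = aₖqₖ₋₁ + qₖ₋₂ (with p₋₁=1, p₋₂=0, q₋₁=0, q₋₂=1):
  k=0: a=8, p=8, q=1
  k=1: a=9, p=73, q=9
  k=2: a=2, p=154, q=19

154/19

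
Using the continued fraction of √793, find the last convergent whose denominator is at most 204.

4393/156

√793 = [28; 6, 4, 6, 56, …] (period length 4).
Convergents:
  p_0/q_0 = 28/1
  p_1/q_1 = 169/6
  p_2/q_2 = 704/25
  p_3/q_3 = 4393/156
  p_4/q_4 = 246712/8761
q_3 = 156 ≤ 204 < 8761 = q_4, so the answer is 4393/156.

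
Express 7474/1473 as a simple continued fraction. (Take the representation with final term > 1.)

[5; 13, 1, 1, 17, 1, 2]

7474 = 5·1473 + 109
1473 = 13·109 + 56
109 = 1·56 + 53
56 = 1·53 + 3
53 = 17·3 + 2
3 = 1·2 + 1
2 = 2·1 + 0  (stop)
So 7474/1473 = [5; 13, 1, 1, 17, 1, 2].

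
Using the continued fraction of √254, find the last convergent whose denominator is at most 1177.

8144/511

√254 = [15; 1, 14, 1, 30, …] (period length 4).
Convergents:
  p_0/q_0 = 15/1
  p_1/q_1 = 16/1
  p_2/q_2 = 239/15
  p_3/q_3 = 255/16
  p_4/q_4 = 7889/495
  p_5/q_5 = 8144/511
  p_6/q_6 = 121905/7649
q_5 = 511 ≤ 1177 < 7649 = q_6, so the answer is 8144/511.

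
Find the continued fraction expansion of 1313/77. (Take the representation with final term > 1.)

[17; 19, 4]

1313 = 17·77 + 4
77 = 19·4 + 1
4 = 4·1 + 0  (stop)
So 1313/77 = [17; 19, 4].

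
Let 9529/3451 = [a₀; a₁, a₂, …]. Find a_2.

9529 = 2·3451 + 2627   →  a_0 = 2
3451 = 1·2627 + 824   →  a_1 = 1
2627 = 3·824 + 155   →  a_2 = 3

3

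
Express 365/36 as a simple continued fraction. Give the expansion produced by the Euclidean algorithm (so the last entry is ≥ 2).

365 = 10·36 + 5
36 = 7·5 + 1
5 = 5·1 + 0  (stop)
So 365/36 = [10; 7, 5].

[10; 7, 5]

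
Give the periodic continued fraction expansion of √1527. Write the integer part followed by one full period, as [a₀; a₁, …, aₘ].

[39; 13, 78]

a₀ = ⌊√1527⌋ = 39.
With m₀=0, d₀=1 and mₖ₊₁ = dₖaₖ − mₖ, dₖ₊₁ = (n − mₖ₊₁²)/dₖ, aₖ₊₁ = ⌊(a₀+mₖ₊₁)/dₖ₊₁⌋:
  k=1: m=39, d=6, a=13
  k=2: m=39, d=1, a=78
d=1 and a=2a₀=78 at k=2, so the next step gives (m, d) = (39, 6) again — its k=1 value — and the period has length 2.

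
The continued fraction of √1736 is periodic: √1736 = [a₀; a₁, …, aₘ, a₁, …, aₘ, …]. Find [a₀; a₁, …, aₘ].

[41; 1, 1, 1, 82]

a₀ = ⌊√1736⌋ = 41.
With m₀=0, d₀=1 and mₖ₊₁ = dₖaₖ − mₖ, dₖ₊₁ = (n − mₖ₊₁²)/dₖ, aₖ₊₁ = ⌊(a₀+mₖ₊₁)/dₖ₊₁⌋:
  k=1: m=41, d=55, a=1
  k=2: m=14, d=28, a=1
  k=3: m=14, d=55, a=1
  k=4: m=41, d=1, a=82
d=1 and a=2a₀=82 at k=4, so the next step gives (m, d) = (41, 55) again — its k=1 value — and the period has length 4.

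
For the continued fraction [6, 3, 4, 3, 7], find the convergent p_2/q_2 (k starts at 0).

82/13

Using pₖ = aₖpₖ₋₁ + pₖ₋₂, qₖ = aₖqₖ₋₁ + qₖ₋₂ (with p₋₁=1, p₋₂=0, q₋₁=0, q₋₂=1):
  k=0: a=6, p=6, q=1
  k=1: a=3, p=19, q=3
  k=2: a=4, p=82, q=13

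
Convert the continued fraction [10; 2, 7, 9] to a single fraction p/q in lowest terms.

1434/137

Using pₖ = aₖpₖ₋₁ + pₖ₋₂ and qₖ = aₖqₖ₋₁ + qₖ₋₂:
  k=0: a=10, p=10, q=1
  k=1: a=2, p=21, q=2
  k=2: a=7, p=157, q=15
  k=3: a=9, p=1434, q=137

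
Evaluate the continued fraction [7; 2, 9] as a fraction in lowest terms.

142/19

Using pₖ = aₖpₖ₋₁ + pₖ₋₂ and qₖ = aₖqₖ₋₁ + qₖ₋₂:
  k=0: a=7, p=7, q=1
  k=1: a=2, p=15, q=2
  k=2: a=9, p=142, q=19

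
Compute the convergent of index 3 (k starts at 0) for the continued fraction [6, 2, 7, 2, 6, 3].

Using pₖ = aₖpₖ₋₁ + pₖ₋₂, qₖ = aₖqₖ₋₁ + qₖ₋₂ (with p₋₁=1, p₋₂=0, q₋₁=0, q₋₂=1):
  k=0: a=6, p=6, q=1
  k=1: a=2, p=13, q=2
  k=2: a=7, p=97, q=15
  k=3: a=2, p=207, q=32

207/32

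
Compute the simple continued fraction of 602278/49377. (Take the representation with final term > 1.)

[12; 5, 16, 14, 2, 4, 1, 3]

602278 = 12×49377 + 9754
49377 = 5×9754 + 607
9754 = 16×607 + 42
607 = 14×42 + 19
42 = 2×19 + 4
19 = 4×4 + 3
4 = 1×3 + 1
3 = 3×1 + 0  (stop)
So 602278/49377 = [12; 5, 16, 14, 2, 4, 1, 3].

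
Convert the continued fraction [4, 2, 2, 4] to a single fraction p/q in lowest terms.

Using pₖ = aₖpₖ₋₁ + pₖ₋₂ and qₖ = aₖqₖ₋₁ + qₖ₋₂:
  k=0: a=4, p=4, q=1
  k=1: a=2, p=9, q=2
  k=2: a=2, p=22, q=5
  k=3: a=4, p=97, q=22

97/22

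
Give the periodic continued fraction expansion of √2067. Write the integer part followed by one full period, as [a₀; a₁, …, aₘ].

[45; 2, 6, 2, 90]

a₀ = ⌊√2067⌋ = 45.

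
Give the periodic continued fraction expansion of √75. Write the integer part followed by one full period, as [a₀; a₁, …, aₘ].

[8; 1, 1, 1, 16]

a₀ = ⌊√75⌋ = 8.
With m₀=0, d₀=1 and mₖ₊₁ = dₖaₖ − mₖ, dₖ₊₁ = (n − mₖ₊₁²)/dₖ, aₖ₊₁ = ⌊(a₀+mₖ₊₁)/dₖ₊₁⌋:
  k=1: m=8, d=11, a=1
  k=2: m=3, d=6, a=1
  k=3: m=3, d=11, a=1
  k=4: m=8, d=1, a=16
d=1 and a=2a₀=16 at k=4, so the next step gives (m, d) = (8, 11) again — its k=1 value — and the period has length 4.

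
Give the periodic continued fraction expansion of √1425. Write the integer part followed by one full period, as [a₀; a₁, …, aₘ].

a₀ = ⌊√1425⌋ = 37.
With m₀=0, d₀=1 and mₖ₊₁ = dₖaₖ − mₖ, dₖ₊₁ = (n − mₖ₊₁²)/dₖ, aₖ₊₁ = ⌊(a₀+mₖ₊₁)/dₖ₊₁⌋:
  k=1: m=37, d=56, a=1
  k=2: m=19, d=19, a=2
  k=3: m=19, d=56, a=1
  k=4: m=37, d=1, a=74
d=1 and a=2a₀=74 at k=4, so the next step gives (m, d) = (37, 56) again — its k=1 value — and the period has length 4.

[37; 1, 2, 1, 74]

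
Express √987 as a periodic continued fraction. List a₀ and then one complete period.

a₀ = ⌊√987⌋ = 31.
With m₀=0, d₀=1 and mₖ₊₁ = dₖaₖ − mₖ, dₖ₊₁ = (n − mₖ₊₁²)/dₖ, aₖ₊₁ = ⌊(a₀+mₖ₊₁)/dₖ₊₁⌋:
  k=1: m=31, d=26, a=2
  k=2: m=21, d=21, a=2
  k=3: m=21, d=26, a=2
  k=4: m=31, d=1, a=62
d=1 and a=2a₀=62 at k=4, so the next step gives (m, d) = (31, 26) again — its k=1 value — and the period has length 4.

[31; 2, 2, 2, 62]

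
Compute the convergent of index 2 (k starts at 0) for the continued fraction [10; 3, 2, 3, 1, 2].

Using pₖ = aₖpₖ₋₁ + pₖ₋₂, qₖ = aₖqₖ₋₁ + qₖ₋₂ (with p₋₁=1, p₋₂=0, q₋₁=0, q₋₂=1):
  k=0: a=10, p=10, q=1
  k=1: a=3, p=31, q=3
  k=2: a=2, p=72, q=7

72/7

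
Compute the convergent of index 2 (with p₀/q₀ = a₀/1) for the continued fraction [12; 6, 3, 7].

Using pₖ = aₖpₖ₋₁ + pₖ₋₂, qₖ = aₖqₖ₋₁ + qₖ₋₂ (with p₋₁=1, p₋₂=0, q₋₁=0, q₋₂=1):
  k=0: a=12, p=12, q=1
  k=1: a=6, p=73, q=6
  k=2: a=3, p=231, q=19

231/19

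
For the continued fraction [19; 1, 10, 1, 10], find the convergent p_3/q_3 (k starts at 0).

Using pₖ = aₖpₖ₋₁ + pₖ₋₂, qₖ = aₖqₖ₋₁ + qₖ₋₂ (with p₋₁=1, p₋₂=0, q₋₁=0, q₋₂=1):
  k=0: a=19, p=19, q=1
  k=1: a=1, p=20, q=1
  k=2: a=10, p=219, q=11
  k=3: a=1, p=239, q=12

239/12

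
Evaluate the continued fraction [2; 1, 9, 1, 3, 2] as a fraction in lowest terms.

Fold from the inside: start with 2/1.
  3 + 1/2 = 7/2
  1 + 2/7 = 9/7
  9 + 7/9 = 88/9
  1 + 9/88 = 97/88
  2 + 88/97 = 282/97

282/97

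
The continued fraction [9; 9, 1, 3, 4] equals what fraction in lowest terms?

Fold from the inside: start with 4/1.
  3 + 1/4 = 13/4
  1 + 4/13 = 17/13
  9 + 13/17 = 166/17
  9 + 17/166 = 1511/166

1511/166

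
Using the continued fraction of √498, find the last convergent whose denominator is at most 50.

424/19

√498 = [22; 3, 6, 22, 6, 3, 44, …] (period length 6).
Convergents:
  p_0/q_0 = 22/1
  p_1/q_1 = 67/3
  p_2/q_2 = 424/19
  p_3/q_3 = 9395/421
q_2 = 19 ≤ 50 < 421 = q_3, so the answer is 424/19.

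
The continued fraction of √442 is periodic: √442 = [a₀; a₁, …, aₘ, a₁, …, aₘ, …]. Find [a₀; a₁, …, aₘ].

a₀ = ⌊√442⌋ = 21.
With m₀=0, d₀=1 and mₖ₊₁ = dₖaₖ − mₖ, dₖ₊₁ = (n − mₖ₊₁²)/dₖ, aₖ₊₁ = ⌊(a₀+mₖ₊₁)/dₖ₊₁⌋:
  k=1: m=21, d=1, a=42
d=1 and a=2a₀=42 at k=1, so the next step gives (m, d) = (21, 1) again — its k=1 value — and the period has length 1.

[21; 42]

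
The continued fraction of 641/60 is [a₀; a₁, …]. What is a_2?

641 = 10·60 + 41   →  a_0 = 10
60 = 1·41 + 19   →  a_1 = 1
41 = 2·19 + 3   →  a_2 = 2

2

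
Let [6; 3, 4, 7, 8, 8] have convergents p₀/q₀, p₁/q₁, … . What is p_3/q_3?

Using pₖ = aₖpₖ₋₁ + pₖ₋₂, qₖ = aₖqₖ₋₁ + qₖ₋₂ (with p₋₁=1, p₋₂=0, q₋₁=0, q₋₂=1):
  k=0: a=6, p=6, q=1
  k=1: a=3, p=19, q=3
  k=2: a=4, p=82, q=13
  k=3: a=7, p=593, q=94

593/94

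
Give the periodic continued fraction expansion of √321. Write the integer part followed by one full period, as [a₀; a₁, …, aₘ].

a₀ = ⌊√321⌋ = 17.
With m₀=0, d₀=1 and mₖ₊₁ = dₖaₖ − mₖ, dₖ₊₁ = (n − mₖ₊₁²)/dₖ, aₖ₊₁ = ⌊(a₀+mₖ₊₁)/dₖ₊₁⌋:
  k=1: m=17, d=32, a=1
  k=2: m=15, d=3, a=10
  k=3: m=15, d=32, a=1
  k=4: m=17, d=1, a=34
d=1 and a=2a₀=34 at k=4, so the next step gives (m, d) = (17, 32) again — its k=1 value — and the period has length 4.

[17; 1, 10, 1, 34]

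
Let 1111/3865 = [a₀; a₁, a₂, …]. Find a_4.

1111 = 0·3865 + 1111   →  a_0 = 0
3865 = 3·1111 + 532   →  a_1 = 3
1111 = 2·532 + 47   →  a_2 = 2
532 = 11·47 + 15   →  a_3 = 11
47 = 3·15 + 2   →  a_4 = 3

3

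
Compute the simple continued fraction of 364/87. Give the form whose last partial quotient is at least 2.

364 = 4×87 + 16
87 = 5×16 + 7
16 = 2×7 + 2
7 = 3×2 + 1
2 = 2×1 + 0  (stop)
So 364/87 = [4; 5, 2, 3, 2].

[4; 5, 2, 3, 2]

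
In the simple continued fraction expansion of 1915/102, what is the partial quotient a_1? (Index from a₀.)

1915 = 18·102 + 79   →  a_0 = 18
102 = 1·79 + 23   →  a_1 = 1

1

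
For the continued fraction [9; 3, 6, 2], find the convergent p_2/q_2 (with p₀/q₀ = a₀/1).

Using pₖ = aₖpₖ₋₁ + pₖ₋₂, qₖ = aₖqₖ₋₁ + qₖ₋₂ (with p₋₁=1, p₋₂=0, q₋₁=0, q₋₂=1):
  k=0: a=9, p=9, q=1
  k=1: a=3, p=28, q=3
  k=2: a=6, p=177, q=19

177/19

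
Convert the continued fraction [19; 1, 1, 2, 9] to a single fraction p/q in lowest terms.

Fold from the inside: start with 9/1.
  2 + 1/9 = 19/9
  1 + 9/19 = 28/19
  1 + 19/28 = 47/28
  19 + 28/47 = 921/47

921/47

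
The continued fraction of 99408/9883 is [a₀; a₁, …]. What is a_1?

99408 = 10·9883 + 578   →  a_0 = 10
9883 = 17·578 + 57   →  a_1 = 17

17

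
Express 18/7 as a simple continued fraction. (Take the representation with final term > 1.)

[2; 1, 1, 3]

18 = 2·7 + 4
7 = 1·4 + 3
4 = 1·3 + 1
3 = 3·1 + 0  (stop)
So 18/7 = [2; 1, 1, 3].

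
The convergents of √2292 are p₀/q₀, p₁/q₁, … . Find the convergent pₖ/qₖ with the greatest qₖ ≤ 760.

√2292 = [47; 1, 6, 1, 94, …] (period length 4).
Convergents:
  p_0/q_0 = 47/1
  p_1/q_1 = 48/1
  p_2/q_2 = 335/7
  p_3/q_3 = 383/8
  p_4/q_4 = 36337/759
  p_5/q_5 = 36720/767
q_4 = 759 ≤ 760 < 767 = q_5, so the answer is 36337/759.

36337/759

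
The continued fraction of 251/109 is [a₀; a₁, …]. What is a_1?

251 = 2·109 + 33   →  a_0 = 2
109 = 3·33 + 10   →  a_1 = 3

3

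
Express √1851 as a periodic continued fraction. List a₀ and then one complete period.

[43; 43, 86]

a₀ = ⌊√1851⌋ = 43.
With m₀=0, d₀=1 and mₖ₊₁ = dₖaₖ − mₖ, dₖ₊₁ = (n − mₖ₊₁²)/dₖ, aₖ₊₁ = ⌊(a₀+mₖ₊₁)/dₖ₊₁⌋:
  k=1: m=43, d=2, a=43
  k=2: m=43, d=1, a=86
d=1 and a=2a₀=86 at k=2, so the next step gives (m, d) = (43, 2) again — its k=1 value — and the period has length 2.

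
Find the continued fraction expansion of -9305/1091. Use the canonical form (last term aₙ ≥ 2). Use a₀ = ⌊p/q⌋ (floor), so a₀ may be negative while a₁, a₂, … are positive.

-9305 = -9×1091 + 514
1091 = 2×514 + 63
514 = 8×63 + 10
63 = 6×10 + 3
10 = 3×3 + 1
3 = 3×1 + 0  (stop)
So -9305/1091 = [-9; 2, 8, 6, 3, 3].

[-9; 2, 8, 6, 3, 3]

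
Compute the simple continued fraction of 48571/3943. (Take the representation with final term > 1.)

48571 = 12·3943 + 1255
3943 = 3·1255 + 178
1255 = 7·178 + 9
178 = 19·9 + 7
9 = 1·7 + 2
7 = 3·2 + 1
2 = 2·1 + 0  (stop)
So 48571/3943 = [12; 3, 7, 19, 1, 3, 2].

[12; 3, 7, 19, 1, 3, 2]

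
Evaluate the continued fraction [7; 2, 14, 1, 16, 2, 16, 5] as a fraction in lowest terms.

Fold from the inside: start with 5/1.
  16 + 1/5 = 81/5
  2 + 5/81 = 167/81
  16 + 81/167 = 2753/167
  1 + 167/2753 = 2920/2753
  14 + 2753/2920 = 43633/2920
  2 + 2920/43633 = 90186/43633
  7 + 43633/90186 = 674935/90186

674935/90186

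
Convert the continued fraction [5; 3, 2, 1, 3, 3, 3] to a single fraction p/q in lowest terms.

2119/400

Using pₖ = aₖpₖ₋₁ + pₖ₋₂ and qₖ = aₖqₖ₋₁ + qₖ₋₂:
  k=0: a=5, p=5, q=1
  k=1: a=3, p=16, q=3
  k=2: a=2, p=37, q=7
  k=3: a=1, p=53, q=10
  k=4: a=3, p=196, q=37
  k=5: a=3, p=641, q=121
  k=6: a=3, p=2119, q=400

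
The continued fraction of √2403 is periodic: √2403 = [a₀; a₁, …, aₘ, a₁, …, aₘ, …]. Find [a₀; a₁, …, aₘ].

[49; 49, 98]

a₀ = ⌊√2403⌋ = 49.
With m₀=0, d₀=1 and mₖ₊₁ = dₖaₖ − mₖ, dₖ₊₁ = (n − mₖ₊₁²)/dₖ, aₖ₊₁ = ⌊(a₀+mₖ₊₁)/dₖ₊₁⌋:
  k=1: m=49, d=2, a=49
  k=2: m=49, d=1, a=98
d=1 and a=2a₀=98 at k=2, so the next step gives (m, d) = (49, 2) again — its k=1 value — and the period has length 2.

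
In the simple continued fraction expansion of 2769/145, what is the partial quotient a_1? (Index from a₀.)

10

2769 = 19·145 + 14   →  a_0 = 19
145 = 10·14 + 5   →  a_1 = 10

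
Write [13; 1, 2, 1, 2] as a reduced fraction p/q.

151/11

Using pₖ = aₖpₖ₋₁ + pₖ₋₂ and qₖ = aₖqₖ₋₁ + qₖ₋₂:
  k=0: a=13, p=13, q=1
  k=1: a=1, p=14, q=1
  k=2: a=2, p=41, q=3
  k=3: a=1, p=55, q=4
  k=4: a=2, p=151, q=11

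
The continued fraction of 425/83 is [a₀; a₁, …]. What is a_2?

425 = 5·83 + 10   →  a_0 = 5
83 = 8·10 + 3   →  a_1 = 8
10 = 3·3 + 1   →  a_2 = 3

3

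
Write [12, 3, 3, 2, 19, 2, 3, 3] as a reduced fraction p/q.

Fold from the inside: start with 3/1.
  3 + 1/3 = 10/3
  2 + 3/10 = 23/10
  19 + 10/23 = 447/23
  2 + 23/447 = 917/447
  3 + 447/917 = 3198/917
  3 + 917/3198 = 10511/3198
  12 + 3198/10511 = 129330/10511

129330/10511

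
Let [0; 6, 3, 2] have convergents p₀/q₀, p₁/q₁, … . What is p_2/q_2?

3/19

Using pₖ = aₖpₖ₋₁ + pₖ₋₂, qₖ = aₖqₖ₋₁ + qₖ₋₂ (with p₋₁=1, p₋₂=0, q₋₁=0, q₋₂=1):
  k=0: a=0, p=0, q=1
  k=1: a=6, p=1, q=6
  k=2: a=3, p=3, q=19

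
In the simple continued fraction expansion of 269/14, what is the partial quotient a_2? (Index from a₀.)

1

269 = 19·14 + 3   →  a_0 = 19
14 = 4·3 + 2   →  a_1 = 4
3 = 1·2 + 1   →  a_2 = 1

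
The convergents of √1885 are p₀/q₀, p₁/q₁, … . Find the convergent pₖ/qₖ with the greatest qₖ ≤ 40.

√1885 = [43; 2, 2, 2, 86, …] (period length 4).
Convergents:
  p_0/q_0 = 43/1
  p_1/q_1 = 87/2
  p_2/q_2 = 217/5
  p_3/q_3 = 521/12
  p_4/q_4 = 45023/1037
q_3 = 12 ≤ 40 < 1037 = q_4, so the answer is 521/12.

521/12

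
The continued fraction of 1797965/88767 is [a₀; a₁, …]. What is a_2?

1

1797965 = 20·88767 + 22625   →  a_0 = 20
88767 = 3·22625 + 20892   →  a_1 = 3
22625 = 1·20892 + 1733   →  a_2 = 1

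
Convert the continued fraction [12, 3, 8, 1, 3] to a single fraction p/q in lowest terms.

Fold from the inside: start with 3/1.
  1 + 1/3 = 4/3
  8 + 3/4 = 35/4
  3 + 4/35 = 109/35
  12 + 35/109 = 1343/109

1343/109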